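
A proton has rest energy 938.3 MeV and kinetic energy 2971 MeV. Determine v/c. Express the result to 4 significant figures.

0.9708

K = (γ−1)mc², so γ = 1 + 2971/938.3 = 4.1664.
Then v/c = √(1 − γ⁻²) = √(1 − 0.0576074) = √0.9423926 = 0.9708.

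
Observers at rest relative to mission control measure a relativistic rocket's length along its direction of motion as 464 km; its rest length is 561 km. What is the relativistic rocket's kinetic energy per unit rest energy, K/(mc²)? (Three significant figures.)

0.209

Length contraction gives γ = L₀/L = 561/464 = 1.20905.
Since K = (γ−1)mc², K/(mc²) = 1.20905 − 1 = 0.209.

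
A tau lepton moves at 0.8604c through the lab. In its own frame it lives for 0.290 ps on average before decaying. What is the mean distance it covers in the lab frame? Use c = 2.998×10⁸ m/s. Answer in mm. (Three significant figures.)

0.147 mm

Lorentz factor: γ = (1 − 0.74028816)^(−1/2) = 1.9622.
Lab-frame lifetime: Δt = γτ = 1.9622 × 0.290 ps = 0.56904 ps.
Distance: d = vΔt = 0.8604 × 2.998×10⁸ m/s × 5.6904×10^-13 s = 1.47×10^-4 m = 0.147 mm.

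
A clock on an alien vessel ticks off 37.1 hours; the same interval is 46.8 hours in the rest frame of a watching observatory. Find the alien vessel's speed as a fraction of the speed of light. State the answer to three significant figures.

0.610c

γ = Δt/Δτ = 46.8/37.1 = 1.2615.
β = √(1 − 1/γ²) = √(1 − 0.628385) = √0.371615 = 0.610.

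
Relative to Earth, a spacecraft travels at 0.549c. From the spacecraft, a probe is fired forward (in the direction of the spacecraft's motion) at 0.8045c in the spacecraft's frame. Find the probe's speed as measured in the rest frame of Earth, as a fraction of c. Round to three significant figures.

0.939c

In units of c, u = (u' + v)/(1 + u'v) with u' = 0.8045 and v = 0.549.
Numerator: 0.8045 + 0.549 = 1.3535. Denominator: 1 + (0.8045)(0.549) = 1.4416705.
u = 1.3535/1.4416705 = 0.93884, so the speed is 0.939c.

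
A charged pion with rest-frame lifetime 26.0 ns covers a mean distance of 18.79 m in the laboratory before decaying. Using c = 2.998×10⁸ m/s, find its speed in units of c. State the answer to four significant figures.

Let x = d/(cτ) = 18.79 m / (2.998×10⁸ m/s × 2.600×10^-8 s) = 2.4106. Since d = βγcτ, x = βγ = β/√(1−β²).
Solving: β² = x²/(1+x²) = 5.81099/6.81099 = 0.853178, so β = 0.9237.

0.9237c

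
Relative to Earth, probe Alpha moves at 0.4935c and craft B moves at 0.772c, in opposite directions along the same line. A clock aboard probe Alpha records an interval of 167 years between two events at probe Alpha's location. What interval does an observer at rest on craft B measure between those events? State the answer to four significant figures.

The velocity of probe Alpha relative to craft B is (0.4935 + 0.772)c / (1 + 0.4935×0.772) = 0.91638c; relative speed 0.91638c.
γ for this relative speed: γ = 1/√(1 − 0.839752) = 2.4981.
The clock on probe Alpha records proper time, so craft B measures Δt = γΔτ = 2.4981 × 167 = 417.2 years.

417.2 years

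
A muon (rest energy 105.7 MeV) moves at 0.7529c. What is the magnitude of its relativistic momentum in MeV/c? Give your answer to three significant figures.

121 MeV/c

γ = 1/√(1 − β²) = 1/√(1 − 0.56685841) = 1/√0.43314159 = 1/0.658135 = 1.5194.
Momentum: p = γβ·mc = 1.5194 × 0.7529 × 105.7 MeV/c = 121 MeV/c.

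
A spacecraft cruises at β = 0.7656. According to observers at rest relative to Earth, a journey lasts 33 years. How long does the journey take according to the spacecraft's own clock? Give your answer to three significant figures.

γ = 1/√(1 − β²) = 1/√(1 − 0.58614336) = 1/√0.41385664 = 1/0.643317 = 1.5544.
The spacecraft's clock runs slow as seen from Earth, so Δτ = Δt/γ = 33/1.5544 = 21.2 years.

21.2 years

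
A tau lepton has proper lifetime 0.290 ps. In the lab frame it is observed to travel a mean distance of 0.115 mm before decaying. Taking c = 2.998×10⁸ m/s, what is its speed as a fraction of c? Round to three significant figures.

Lab distance = (lab lifetime)·v = γτ·βc, so βγ = d/(cτ) = 1.150×10^-4/(2.998×10⁸ × 2.900×10^-13) = 1.3227.
With βγ = 1.3227: γ² = 1 + (βγ)² = 2.74954, and β = (βγ)/γ = 1.3227/1.65817 = 0.798.

0.798c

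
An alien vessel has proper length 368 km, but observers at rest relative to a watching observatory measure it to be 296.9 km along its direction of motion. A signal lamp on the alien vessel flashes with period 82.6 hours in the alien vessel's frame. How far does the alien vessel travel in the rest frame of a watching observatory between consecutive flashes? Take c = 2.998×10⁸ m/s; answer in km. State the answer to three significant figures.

γ = L₀/L = 368/296.9 = 1.23947.
β = √(1 − 1/γ²) = 0.59083. Lab-frame period = γτ = 1.23947×82.6 hours = 102.38 hours. Distance = βc × γτ = 0.59083 × 2.998×10⁸ m/s × 368568 s = 6.5285×10^13 m = 6.53×10^10 km.

6.53×10^10 km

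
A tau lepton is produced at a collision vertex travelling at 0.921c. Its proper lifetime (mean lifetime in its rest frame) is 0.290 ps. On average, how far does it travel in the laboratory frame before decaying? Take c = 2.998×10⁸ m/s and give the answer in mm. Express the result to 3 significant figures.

0.206 mm

With β = 0.921, γ = 1/√(1 − 0.921²) = 1/√0.151759 = 2.567.
Lab-frame lifetime: Δt = γτ = 2.567 × 0.290 ps = 0.74443 ps.
Distance: d = vΔt = 0.921 × 2.998×10⁸ m/s × 7.4443×10^-13 s = 2.06×10^-4 m = 0.206 mm.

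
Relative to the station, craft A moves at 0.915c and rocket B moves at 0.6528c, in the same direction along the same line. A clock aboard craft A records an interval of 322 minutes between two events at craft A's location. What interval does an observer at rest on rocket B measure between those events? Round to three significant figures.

424 minutes

Transform craft A's velocity into rocket B's frame: (0.915 − 0.6528)/(1 − 0.915·0.6528) = 0.2622/0.402688, so the relative speed is 0.65112c.
γ for this relative speed: γ = 1/√(1 − 0.423957) = 1.3176.
The clock on craft A records proper time, so rocket B measures Δt = γΔτ = 1.3176 × 322 = 424 minutes.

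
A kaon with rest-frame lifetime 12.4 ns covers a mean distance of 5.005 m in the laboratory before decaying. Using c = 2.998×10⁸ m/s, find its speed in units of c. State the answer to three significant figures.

d = βγcτ ⇒ βγ = d/(cτ) = 5.005 m / (3.71752 m) = 1.3463.
β = (βγ)/√(1+(βγ)²) = 1.3463/√2.81252 = 0.803.

0.803c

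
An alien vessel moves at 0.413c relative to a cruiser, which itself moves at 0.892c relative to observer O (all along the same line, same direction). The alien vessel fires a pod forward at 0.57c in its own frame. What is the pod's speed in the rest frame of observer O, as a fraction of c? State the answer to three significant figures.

0.987c

First combine the pod and alien vessel (S''→S'): u₁ = (0.57 + 0.413)/(1 + 0.57×0.413) = 0.983/1.23541 = 0.79569.
Then combine with the cruiser (S'→S): u = (0.79569 + 0.892)/(1 + 0.79569×0.892) = 1.68769/1.70975548 = 0.98709.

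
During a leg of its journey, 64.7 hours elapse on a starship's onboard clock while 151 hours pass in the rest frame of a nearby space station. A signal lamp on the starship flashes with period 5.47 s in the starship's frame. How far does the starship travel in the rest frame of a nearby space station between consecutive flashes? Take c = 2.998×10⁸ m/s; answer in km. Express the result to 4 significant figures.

3.458×10^6 km

γ = Δt/Δτ = 151/64.7 = 2.33385.
β = √(1 − 1/γ²) = 0.90355. Lab-frame period = γτ = 2.33385×5.47 s = 12.766 s. Distance = βc × γτ = 0.90355 × 2.998×10⁸ m/s × 12.766 s = 3.4581×10^9 m = 3.458×10^6 km.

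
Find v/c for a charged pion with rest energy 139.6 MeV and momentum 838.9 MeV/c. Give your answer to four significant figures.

0.9864

βγ = pc/(mc²) = 838.9/139.6 = 6.0093.
Since γ² = 1 + (βγ)² = 37.1117, γ = √37.1117 = 6.09194, and β = (βγ)/γ = 6.0093/6.09194 = 0.9864.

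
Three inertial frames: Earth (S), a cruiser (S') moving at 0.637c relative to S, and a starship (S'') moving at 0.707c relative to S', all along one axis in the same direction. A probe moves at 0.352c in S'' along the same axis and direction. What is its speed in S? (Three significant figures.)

Compose velocities in two stages. Stage 1 (into S'): u₁ = (0.352+0.707)/(1+0.352×0.707) = 0.84797.
Stage 2 (into S): u = (0.84797+0.637)/(1+0.84797×0.637) = 0.96417, so the speed is 0.964c.

0.964c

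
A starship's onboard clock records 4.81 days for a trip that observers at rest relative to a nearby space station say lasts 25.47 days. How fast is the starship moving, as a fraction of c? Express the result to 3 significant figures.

γ = Δt/Δτ = 25.47/4.81 = 5.2952.
β = √(1 − 1/γ²) = √(1 − 0.0356644) = √0.9643356 = 0.982.

0.982c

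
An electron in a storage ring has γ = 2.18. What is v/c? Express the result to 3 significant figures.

β = √(1 − 1/γ²) = √(1 − 1/4.7524) = √0.78958 = 0.889.

0.889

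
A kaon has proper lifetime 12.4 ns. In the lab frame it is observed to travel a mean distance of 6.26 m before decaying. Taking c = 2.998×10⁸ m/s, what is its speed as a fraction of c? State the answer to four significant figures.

Lab distance = (lab lifetime)·v = γτ·βc, so βγ = d/(cτ) = 6.260/(2.998×10⁸ × 1.240×10^-8) = 1.6839.
With βγ = 1.6839: γ² = 1 + (βγ)² = 3.83552, and β = (βγ)/γ = 1.6839/1.95845 = 0.8598.

0.8598c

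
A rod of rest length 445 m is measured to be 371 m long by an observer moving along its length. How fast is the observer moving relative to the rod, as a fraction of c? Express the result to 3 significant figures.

0.552c

Length contraction gives γ = L₀/L = 445/371 = 1.1995.
β = √(1 − 1/γ²) = √0.304976 = 0.552.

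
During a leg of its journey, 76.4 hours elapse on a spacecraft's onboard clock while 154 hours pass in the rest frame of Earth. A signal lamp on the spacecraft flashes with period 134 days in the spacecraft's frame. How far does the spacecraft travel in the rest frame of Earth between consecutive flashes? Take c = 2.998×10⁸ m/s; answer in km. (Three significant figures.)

γ = Δt/Δτ = 154/76.4 = 2.01571.
β = √(1 − 1/γ²) = 0.86826. Lab-frame period = γτ = 2.01571×134 days = 270.11 days. Distance = βc × γτ = 0.86826 × 2.998×10⁸ m/s × 23337504 s = 6.0749×10^15 m = 6.07×10^12 km.

6.07×10^12 km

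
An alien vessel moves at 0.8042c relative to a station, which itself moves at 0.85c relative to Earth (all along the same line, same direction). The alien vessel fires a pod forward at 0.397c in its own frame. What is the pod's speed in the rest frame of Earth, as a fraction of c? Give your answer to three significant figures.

0.992c

First combine the pod and alien vessel (S''→S'): u₁ = (0.397 + 0.8042)/(1 + 0.397×0.8042) = 1.2012/1.3192674 = 0.91051.
Then combine with the station (S'→S): u = (0.91051 + 0.85)/(1 + 0.91051×0.85) = 1.76051/1.7739335 = 0.99243.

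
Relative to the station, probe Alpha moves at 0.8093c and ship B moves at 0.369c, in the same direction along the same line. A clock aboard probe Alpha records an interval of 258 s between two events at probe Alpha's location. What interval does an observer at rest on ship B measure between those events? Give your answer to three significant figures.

331 s

The velocity of probe Alpha relative to ship B is (0.8093 − 0.369)c / (1 − 0.8093×0.369) = 0.62777c; relative speed 0.62777c.
γ for this relative speed: γ = 1/√(1 − 0.394095) = 1.2847.
Probe Alpha's interval is proper; time dilation gives Δt_B = γΔτ = 1.2847 × 258 s = 331 s.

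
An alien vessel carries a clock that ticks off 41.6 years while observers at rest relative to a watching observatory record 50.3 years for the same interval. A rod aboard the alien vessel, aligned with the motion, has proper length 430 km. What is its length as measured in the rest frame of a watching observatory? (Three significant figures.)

γ = Δt/Δτ = 50.3/41.6 = 1.20913.
L = L₀/γ = 430/1.20913 = 356 km.

356 km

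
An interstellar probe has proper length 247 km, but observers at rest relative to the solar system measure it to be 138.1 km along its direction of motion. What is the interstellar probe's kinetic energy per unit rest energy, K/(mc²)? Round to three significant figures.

0.789

From L = L₀/γ: γ = 247/138.1 = 1.78856.
K/(mc²) = γ − 1 = 1.78856 − 1 = 0.789.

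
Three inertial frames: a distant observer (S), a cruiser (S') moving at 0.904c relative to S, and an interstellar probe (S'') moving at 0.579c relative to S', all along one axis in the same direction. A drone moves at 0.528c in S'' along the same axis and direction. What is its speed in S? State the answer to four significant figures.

First combine the drone and interstellar probe (S''→S'): u₁ = (0.528 + 0.579)/(1 + 0.528×0.579) = 1.107/1.305712 = 0.84781.
Then combine with the cruiser (S'→S): u = (0.84781 + 0.904)/(1 + 0.84781×0.904) = 1.75181/1.76642024 = 0.99173.

0.9917c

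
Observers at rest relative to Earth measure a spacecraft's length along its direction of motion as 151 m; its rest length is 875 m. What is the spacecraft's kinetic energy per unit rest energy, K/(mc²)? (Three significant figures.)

4.79

Length contraction gives γ = L₀/L = 875/151 = 5.7947.
Since K = (γ−1)mc², K/(mc²) = 5.7947 − 1 = 4.79.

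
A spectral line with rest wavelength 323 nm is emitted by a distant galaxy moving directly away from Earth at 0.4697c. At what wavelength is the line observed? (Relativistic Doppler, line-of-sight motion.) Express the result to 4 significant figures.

Relativistic Doppler for wavelength: λ_obs = λ_src · √((1+β)/(1−β)).
With β = 0.4697: factor = √(1.4697/0.5303) = 1.6648.
λ_obs = 323 × 1.6648 = 537.7 nm.

537.7 nm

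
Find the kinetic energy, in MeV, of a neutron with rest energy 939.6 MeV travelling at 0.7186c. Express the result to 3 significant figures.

412 MeV

β² = 0.51638596, so γ = 1/√0.48361404 = 1.43797.
Kinetic energy: K = (γ − 1)mc² = (1.43797 − 1) × 939.6 MeV = 0.43797 × 939.6 = 412 MeV.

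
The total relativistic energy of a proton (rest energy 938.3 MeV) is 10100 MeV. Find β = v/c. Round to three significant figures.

0.996

Total energy E = γmc² gives γ = 10100/938.3 = 10.764.
Hence β = √(1 − 1/γ²) = √(1 − 0.00863083) = √0.99136917 = 0.996.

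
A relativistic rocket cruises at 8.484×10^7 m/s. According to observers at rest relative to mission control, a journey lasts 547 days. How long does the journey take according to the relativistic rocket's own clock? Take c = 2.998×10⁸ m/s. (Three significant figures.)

525 days

β = v/c = (8.484×10^7 m/s)/(2.998×10⁸ m/s) = 0.282989.
With β = 0.282989, γ = 1/√(1 − 0.282989²) = 1/√0.9199172 = 1.0426.
The moving clock records proper time: Δτ = Δt/γ = 547/1.0426 = 525 days.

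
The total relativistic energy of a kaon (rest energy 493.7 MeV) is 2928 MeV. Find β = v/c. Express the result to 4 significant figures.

0.9857

γ = E/(mc²) = 2928/493.7 = 5.9307.
β = √(1 − 1/γ²) = √(1 − 0.0284307) = √0.9715693 = 0.9857.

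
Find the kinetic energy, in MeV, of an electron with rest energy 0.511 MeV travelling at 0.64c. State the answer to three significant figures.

β² = 0.4096, so γ = 1/√0.5904 = 1.30145.
Kinetic energy: K = (γ − 1)mc² = (1.30145 − 1) × 0.511 MeV = 0.30145 × 0.511 = 0.154 MeV.

0.154 MeV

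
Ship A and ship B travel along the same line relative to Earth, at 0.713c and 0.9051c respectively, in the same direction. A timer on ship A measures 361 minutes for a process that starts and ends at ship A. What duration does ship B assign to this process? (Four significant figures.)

Transform ship A's velocity into ship B's frame: (0.713 − 0.9051)/(1 − 0.713·0.9051) = −0.1921/0.3546637, so the relative speed is 0.54164c.
At |u| = 0.54164c, γ = (1 − 0.293374)^(−1/2) = 1.1896.
Ship A's interval is proper; time dilation gives Δt_B = γΔτ = 1.1896 × 361 minutes = 429.4 minutes.

429.4 minutes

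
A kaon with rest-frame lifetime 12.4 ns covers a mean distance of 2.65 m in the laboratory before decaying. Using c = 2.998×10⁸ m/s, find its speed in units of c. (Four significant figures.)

0.5805c

Let x = d/(cτ) = 2.650 m / (2.998×10⁸ m/s × 1.240×10^-8 s) = 0.71284. Since d = βγcτ, x = βγ = β/√(1−β²).
Solving: β² = x²/(1+x²) = 0.508141/1.508141 = 0.336932, so β = 0.5805.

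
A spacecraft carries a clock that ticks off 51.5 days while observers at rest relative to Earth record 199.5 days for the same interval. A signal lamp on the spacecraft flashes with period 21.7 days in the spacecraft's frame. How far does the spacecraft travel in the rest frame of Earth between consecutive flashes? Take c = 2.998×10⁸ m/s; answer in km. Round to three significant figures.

From Δt = γΔτ: γ = 199.5/51.5 = 3.87379.
β = √(1 − 1/γ²) = 0.96611. Lab-frame period = γτ = 3.87379×21.7 days = 84.061 days. Distance = βc × γτ = 0.96611 × 2.998×10⁸ m/s × 7262870.4 s = 2.1036×10^15 m = 2.10×10^12 km.

2.10×10^12 km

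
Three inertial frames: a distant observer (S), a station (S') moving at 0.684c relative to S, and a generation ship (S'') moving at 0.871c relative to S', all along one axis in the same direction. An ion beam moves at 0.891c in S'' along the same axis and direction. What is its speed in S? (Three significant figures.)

Apply u = (u'+v)/(1+u'v) twice. Ion beam in the station frame: (0.891+0.871)/(1+0.891·0.871) = 1.762/1.776061 = 0.99208c.
That velocity, transformed to the rest frame of a distant observer: (0.99208+0.684)/(1+0.99208·0.684) = 1.67608/1.67858272 = 0.99851c.

0.999c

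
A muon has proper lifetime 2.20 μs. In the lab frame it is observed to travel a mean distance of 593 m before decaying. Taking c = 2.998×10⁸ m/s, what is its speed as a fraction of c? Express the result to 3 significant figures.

0.669c

Let x = d/(cτ) = 593.0 m / (2.998×10⁸ m/s × 2.200×10^-6 s) = 0.89908. Since d = βγcτ, x = βγ = β/√(1−β²).
Solving: β² = x²/(1+x²) = 0.808345/1.808345 = 0.447008, so β = 0.669.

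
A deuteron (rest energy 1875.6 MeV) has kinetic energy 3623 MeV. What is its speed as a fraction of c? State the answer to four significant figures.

0.9400c

K = (γ−1)mc², so γ = 1 + 3623/1875.6 = 2.9316.
Then v/c = √(1 − γ⁻²) = √(1 − 0.116356) = √0.883644 = 0.9400.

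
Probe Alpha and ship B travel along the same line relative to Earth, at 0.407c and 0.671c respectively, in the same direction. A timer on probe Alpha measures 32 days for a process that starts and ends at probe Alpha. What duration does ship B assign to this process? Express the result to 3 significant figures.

34.3 days

The velocity of probe Alpha relative to ship B is (0.407 − 0.671)c / (1 − 0.407×0.671) = −0.36318c; relative speed 0.36318c.
At |u| = 0.36318c, γ = (1 − 0.1319)^(−1/2) = 1.0733.
Probe Alpha's interval is proper; time dilation gives Δt_B = γΔτ = 1.0733 × 32 days = 34.3 days.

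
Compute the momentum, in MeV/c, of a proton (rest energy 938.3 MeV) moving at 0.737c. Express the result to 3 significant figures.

Lorentz factor: γ = (1 − 0.543169)^(−1/2) = 1.4795.
Momentum: p = γβ·mc = 1.4795 × 0.737 × 938.3 MeV/c = 1020 MeV/c.

1020 MeV/c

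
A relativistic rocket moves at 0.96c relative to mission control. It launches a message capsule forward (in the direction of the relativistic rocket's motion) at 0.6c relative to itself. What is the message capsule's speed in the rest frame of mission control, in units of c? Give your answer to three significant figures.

In units of c, u = (u' + v)/(1 + u'v) with u' = 0.6 and v = 0.96.
Numerator: 0.6 + 0.96 = 1.56. Denominator: 1 + (0.6)(0.96) = 1.576.
u = 1.56/1.576 = 0.98985, so the speed is 0.990c.

0.990c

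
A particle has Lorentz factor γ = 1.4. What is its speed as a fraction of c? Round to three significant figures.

β = √(1 − 1/γ²) = √(1 − 1/1.96) = √0.489796 = 0.700.

0.700c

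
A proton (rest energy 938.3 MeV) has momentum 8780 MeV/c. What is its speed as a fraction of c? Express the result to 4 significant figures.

0.9943c

βγ = pc/(mc²) = 8780/938.3 = 9.3573.
Since γ² = 1 + (βγ)² = 88.5591, γ = √88.5591 = 9.41058, and β = (βγ)/γ = 9.3573/9.41058 = 0.9943.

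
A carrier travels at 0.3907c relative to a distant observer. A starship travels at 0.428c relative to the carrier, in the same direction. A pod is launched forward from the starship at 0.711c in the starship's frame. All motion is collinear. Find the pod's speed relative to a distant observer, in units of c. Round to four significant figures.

0.9424c

Compose velocities in two stages. Stage 1 (into S'): u₁ = (0.711+0.428)/(1+0.711×0.428) = 0.87326.
Stage 2 (into S): u = (0.87326+0.3907)/(1+0.87326×0.3907) = 0.94242, so the speed is 0.9424c.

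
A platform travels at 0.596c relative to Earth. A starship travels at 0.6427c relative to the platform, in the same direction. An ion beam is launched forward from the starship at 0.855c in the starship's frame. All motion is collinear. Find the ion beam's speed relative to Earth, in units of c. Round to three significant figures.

0.991c

First combine the ion beam and starship (S''→S'): u₁ = (0.855 + 0.6427)/(1 + 0.855×0.6427) = 1.4977/1.5495085 = 0.96656.
Then combine with the platform (S'→S): u = (0.96656 + 0.596)/(1 + 0.96656×0.596) = 1.56256/1.57606976 = 0.99143.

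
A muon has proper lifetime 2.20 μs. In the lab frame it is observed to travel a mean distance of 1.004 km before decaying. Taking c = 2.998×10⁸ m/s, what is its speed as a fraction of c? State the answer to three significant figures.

0.836c

d = βγcτ ⇒ βγ = d/(cτ) = 1004 m / (659.56 m) = 1.5222.
β = (βγ)/√(1+(βγ)²) = 1.5222/√3.31709 = 0.836.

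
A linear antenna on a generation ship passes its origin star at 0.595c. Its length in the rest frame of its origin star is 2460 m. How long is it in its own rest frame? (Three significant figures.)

With β = 0.595, γ = 1/√(1 − 0.595²) = 1/√0.645975 = 1.2442.
Proper length: L₀ = γ·L = 1.2442 × 2460 = 3060 m.

3060 m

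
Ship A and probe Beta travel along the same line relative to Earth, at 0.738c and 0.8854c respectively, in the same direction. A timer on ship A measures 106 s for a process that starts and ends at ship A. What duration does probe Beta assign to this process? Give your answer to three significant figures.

117 s

Speed of ship A in probe Beta's frame: u = (v_A − v_B)/(1 − v_A v_B/c²) = (0.738 − 0.8854)/(1 − 0.738×0.8854) = −0.1474/0.3465748 = −0.42531; |u| = 0.42531c.
γ for this relative speed: γ = 1/√(1 − 0.180889) = 1.1049.
The clock on ship A records proper time, so probe Beta measures Δt = γΔτ = 1.1049 × 106 = 117 s.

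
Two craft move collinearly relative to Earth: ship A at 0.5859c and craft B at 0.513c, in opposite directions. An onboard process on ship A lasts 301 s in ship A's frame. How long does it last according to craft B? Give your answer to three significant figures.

The velocity of ship A relative to craft B is (0.5859 + 0.513)c / (1 + 0.5859×0.513) = 0.84494c; relative speed 0.84494c.
At |u| = 0.84494c, γ = (1 − 0.713924)^(−1/2) = 1.8696.
The clock on ship A records proper time, so craft B measures Δt = γΔτ = 1.8696 × 301 = 563 s.

563 s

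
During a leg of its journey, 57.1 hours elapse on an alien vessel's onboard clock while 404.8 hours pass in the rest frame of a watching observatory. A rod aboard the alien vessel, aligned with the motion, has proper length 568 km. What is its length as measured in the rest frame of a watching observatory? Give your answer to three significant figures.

From Δt = γΔτ: γ = 404.8/57.1 = 7.08932.
L = L₀/γ = 568/7.08932 = 80.1 km.

80.1 km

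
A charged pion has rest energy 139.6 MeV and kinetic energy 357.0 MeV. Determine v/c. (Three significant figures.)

K = (γ−1)mc², so γ = 1 + 357.0/139.6 = 3.5573.
Then v/c = √(1 − γ⁻²) = √(1 − 0.079024) = √0.920976 = 0.960.

0.960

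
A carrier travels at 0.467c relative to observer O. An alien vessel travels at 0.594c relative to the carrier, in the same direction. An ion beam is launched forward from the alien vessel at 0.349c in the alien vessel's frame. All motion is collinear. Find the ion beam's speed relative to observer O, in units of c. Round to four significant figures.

0.9145c

First combine the ion beam and alien vessel (S''→S'): u₁ = (0.349 + 0.594)/(1 + 0.349×0.594) = 0.943/1.207306 = 0.78108.
Then combine with the carrier (S'→S): u = (0.78108 + 0.467)/(1 + 0.78108×0.467) = 1.24808/1.36476436 = 0.9145.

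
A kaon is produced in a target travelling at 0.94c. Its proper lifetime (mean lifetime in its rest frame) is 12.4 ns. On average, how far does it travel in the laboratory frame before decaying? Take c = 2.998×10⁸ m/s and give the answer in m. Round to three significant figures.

10.2 m

γ = 1/√(1 − β²) = 1/√(1 − 0.8836) = 1/√0.1164 = 1/0.341174 = 2.9311.
Lab-frame lifetime: Δt = γτ = 2.9311 × 12.4 ns = 36.346 ns.
Distance: d = vΔt = 0.94 × 2.998×10⁸ m/s × 3.6346×10^-8 s = 10.2 m.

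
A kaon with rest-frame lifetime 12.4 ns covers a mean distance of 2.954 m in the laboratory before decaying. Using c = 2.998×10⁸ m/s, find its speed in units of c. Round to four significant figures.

Let x = d/(cτ) = 2.954 m / (2.998×10⁸ m/s × 1.240×10^-8 s) = 0.79462. Since d = βγcτ, x = βγ = β/√(1−β²).
Solving: β² = x²/(1+x²) = 0.631421/1.631421 = 0.387037, so β = 0.6221.

0.6221c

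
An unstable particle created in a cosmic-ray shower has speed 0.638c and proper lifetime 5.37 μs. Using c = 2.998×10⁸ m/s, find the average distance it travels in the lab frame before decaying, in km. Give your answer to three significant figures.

1.33 km

β² = 0.407044, so γ = 1/√0.592956 = 1.2986.
Lab-frame lifetime: Δt = γτ = 1.2986 × 5.37 μs = 6.9735 μs.
Distance: d = vΔt = 0.638 × 2.998×10⁸ m/s × 6.9735×10^-6 s = 1330 m = 1.33 km.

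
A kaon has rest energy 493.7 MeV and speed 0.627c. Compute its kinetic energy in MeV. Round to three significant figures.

140 MeV

Lorentz factor: γ = (1 − 0.393129)^(−1/2) = 1.28367.
Kinetic energy: K = (γ − 1)mc² = (1.28367 − 1) × 493.7 MeV = 0.28367 × 493.7 = 140 MeV.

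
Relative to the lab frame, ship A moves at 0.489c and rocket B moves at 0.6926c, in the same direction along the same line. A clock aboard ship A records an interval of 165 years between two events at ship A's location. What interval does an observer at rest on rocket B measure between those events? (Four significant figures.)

The velocity of ship A relative to rocket B is (0.489 − 0.6926)c / (1 − 0.489×0.6926) = −0.30787c; relative speed 0.30787c.
At |u| = 0.30787c, γ = (1 − 0.0947839)^(−1/2) = 1.0511.
Ship A's interval is proper; time dilation gives Δt_B = γΔτ = 1.0511 × 165 years = 173.4 years.

173.4 years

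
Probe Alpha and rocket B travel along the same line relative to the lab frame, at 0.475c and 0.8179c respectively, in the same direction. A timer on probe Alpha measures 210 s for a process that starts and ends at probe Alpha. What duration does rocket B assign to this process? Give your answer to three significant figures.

254 s

Speed of probe Alpha in rocket B's frame: u = (v_A − v_B)/(1 − v_A v_B/c²) = (0.475 − 0.8179)/(1 − 0.475×0.8179) = −0.3429/0.6114975 = −0.56075; |u| = 0.56075c.
γ for this relative speed: γ = 1/√(1 − 0.314441) = 1.2078.
The clock on probe Alpha records proper time, so rocket B measures Δt = γΔτ = 1.2078 × 210 = 254 s.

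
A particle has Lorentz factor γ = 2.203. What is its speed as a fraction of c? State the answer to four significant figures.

0.8910c

β = √(1 − 1/γ²) = √(1 − 1/4.853209) = √0.793951 = 0.8910.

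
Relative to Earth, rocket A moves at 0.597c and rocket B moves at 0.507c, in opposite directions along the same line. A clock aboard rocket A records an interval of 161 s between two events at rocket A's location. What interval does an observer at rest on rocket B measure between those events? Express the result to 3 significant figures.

Speed of rocket A in rocket B's frame: u = (v_A + v_B)/(1 + v_A v_B/c²) = (0.597 + 0.507)/(1 + 0.597×0.507) = 1.104/1.302679 = 0.84748; |u| = 0.84748c.
At |u| = 0.84748c, γ = (1 − 0.718222)^(−1/2) = 1.8839.
The clock on rocket A records proper time, so rocket B measures Δt = γΔτ = 1.8839 × 161 = 303 s.

303 s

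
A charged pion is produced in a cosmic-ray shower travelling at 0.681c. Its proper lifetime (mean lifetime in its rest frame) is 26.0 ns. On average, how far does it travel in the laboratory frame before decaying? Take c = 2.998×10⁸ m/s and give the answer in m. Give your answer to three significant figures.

With β = 0.681, γ = 1/√(1 − 0.681²) = 1/√0.536239 = 1.3656.
Lab-frame lifetime: Δt = γτ = 1.3656 × 26.0 ns = 35.506 ns.
Distance: d = vΔt = 0.681 × 2.998×10⁸ m/s × 3.5506×10^-8 s = 7.25 m.

7.25 m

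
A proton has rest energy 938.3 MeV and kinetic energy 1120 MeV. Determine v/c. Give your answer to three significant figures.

γ = 1 + K/(mc²) = 1 + 1120/938.3 = 2.1936.
β = √(1 − 1/γ²) = √(1 − 0.207819) = √0.792181 = 0.890.

0.890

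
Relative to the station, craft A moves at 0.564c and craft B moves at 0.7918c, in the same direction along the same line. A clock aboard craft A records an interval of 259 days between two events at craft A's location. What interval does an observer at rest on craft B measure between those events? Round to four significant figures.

Transform craft A's velocity into craft B's frame: (0.564 − 0.7918)/(1 − 0.564·0.7918) = −0.2278/0.5534248, so the relative speed is 0.41162c.
At |u| = 0.41162c, γ = (1 − 0.169431)^(−1/2) = 1.0973.
The clock on craft A records proper time, so craft B measures Δt = γΔτ = 1.0973 × 259 = 284.2 days.

284.2 days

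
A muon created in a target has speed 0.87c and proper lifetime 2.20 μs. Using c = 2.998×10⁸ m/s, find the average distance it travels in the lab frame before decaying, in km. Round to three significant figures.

γ = 1/√(1 − β²) = 1/√(1 − 0.7569) = 1/√0.2431 = 1/0.493052 = 2.0282.
Lab-frame lifetime: Δt = γτ = 2.0282 × 2.20 μs = 4.462 μs.
Distance: d = vΔt = 0.87 × 2.998×10⁸ m/s × 4.4620×10^-6 s = 1160 m = 1.16 km.

1.16 km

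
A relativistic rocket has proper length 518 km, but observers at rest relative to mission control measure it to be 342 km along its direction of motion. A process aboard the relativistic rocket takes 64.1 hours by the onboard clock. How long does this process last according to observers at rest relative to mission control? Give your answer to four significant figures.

γ = L₀/L = 518/342 = 1.51462.
The same γ dilates the second interval: 1.51462 × 64.1 hours = 97.09 hours.

97.09 hours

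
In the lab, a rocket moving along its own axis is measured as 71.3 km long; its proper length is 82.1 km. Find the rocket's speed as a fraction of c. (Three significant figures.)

Length contraction gives γ = L₀/L = 82.1/71.3 = 1.1515.
β = √(1 − 1/γ²) = √0.245825 = 0.496.

0.496c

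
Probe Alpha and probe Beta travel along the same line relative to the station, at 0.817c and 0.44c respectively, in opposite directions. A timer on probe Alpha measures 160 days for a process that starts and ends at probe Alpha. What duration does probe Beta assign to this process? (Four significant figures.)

Transform probe Alpha's velocity into probe Beta's frame: (0.817 + 0.44)/(1 + 0.817·0.44) = 1.257/1.35948, so the relative speed is 0.92462c.
γ for this relative speed: γ = 1/√(1 − 0.854922) = 2.6254.
Probe Alpha's interval is proper; time dilation gives Δt_B = γΔτ = 2.6254 × 160 days = 420.1 days.

420.1 days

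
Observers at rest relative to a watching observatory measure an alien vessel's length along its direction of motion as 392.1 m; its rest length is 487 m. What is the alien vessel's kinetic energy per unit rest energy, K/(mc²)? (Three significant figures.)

Length contraction gives γ = L₀/L = 487/392.1 = 1.24203.
K/(mc²) = γ − 1 = 1.24203 − 1 = 0.242.

0.242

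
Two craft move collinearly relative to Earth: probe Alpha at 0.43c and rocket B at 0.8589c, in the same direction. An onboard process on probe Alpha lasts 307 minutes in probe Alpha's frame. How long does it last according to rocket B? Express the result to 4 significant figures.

418.7 minutes

Speed of probe Alpha in rocket B's frame: u = (v_A − v_B)/(1 − v_A v_B/c²) = (0.43 − 0.8589)/(1 − 0.43×0.8589) = −0.4289/0.630673 = −0.68007; |u| = 0.68007c.
At |u| = 0.68007c, γ = (1 − 0.462495)^(−1/2) = 1.364.
The clock on probe Alpha records proper time, so rocket B measures Δt = γΔτ = 1.364 × 307 = 418.7 minutes.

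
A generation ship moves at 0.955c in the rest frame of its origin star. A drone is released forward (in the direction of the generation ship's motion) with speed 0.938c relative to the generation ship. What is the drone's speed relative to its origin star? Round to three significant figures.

In units of c, u = (u' + v)/(1 + u'v) with u' = 0.938 and v = 0.955.
Numerator: 0.938 + 0.955 = 1.893. Denominator: 1 + (0.938)(0.955) = 1.89579.
u = 1.893/1.89579 = 0.99853, so the speed is 0.999c.

0.999c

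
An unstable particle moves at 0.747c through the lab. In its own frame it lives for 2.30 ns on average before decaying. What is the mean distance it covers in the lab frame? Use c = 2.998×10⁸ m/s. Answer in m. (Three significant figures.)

Lorentz factor: γ = (1 − 0.558009)^(−1/2) = 1.5042.
Lab-frame lifetime: Δt = γτ = 1.5042 × 2.30 ns = 3.4597 ns.
Distance: d = vΔt = 0.747 × 2.998×10⁸ m/s × 3.4597×10^-9 s = 0.775 m.

0.775 m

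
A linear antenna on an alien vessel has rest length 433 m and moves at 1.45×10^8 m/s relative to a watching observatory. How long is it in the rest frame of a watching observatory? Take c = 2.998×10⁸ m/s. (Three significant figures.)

β = v/c = (1.45×10^8 m/s)/(2.998×10⁸ m/s) = 0.483656.
With β = 0.483656, γ = 1/√(1 − 0.483656²) = 1/√0.7660769 = 1.1425.
Length contraction: L = L₀/γ = 433/1.1425 = 379 m.

379 m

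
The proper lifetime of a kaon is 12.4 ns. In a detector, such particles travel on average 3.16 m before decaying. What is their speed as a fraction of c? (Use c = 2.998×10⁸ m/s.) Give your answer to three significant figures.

d = βγcτ ⇒ βγ = d/(cτ) = 3.160 m / (3.71752 m) = 0.85003.
β = (βγ)/√(1+(βγ)²) = 0.85003/√1.722551 = 0.648.

0.648c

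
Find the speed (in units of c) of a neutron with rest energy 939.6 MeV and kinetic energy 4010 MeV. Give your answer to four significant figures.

K = (γ−1)mc², so γ = 1 + 4010/939.6 = 5.2678.
Then v/c = √(1 − γ⁻²) = √(1 − 0.0360364) = √0.9639636 = 0.9818.

0.9818c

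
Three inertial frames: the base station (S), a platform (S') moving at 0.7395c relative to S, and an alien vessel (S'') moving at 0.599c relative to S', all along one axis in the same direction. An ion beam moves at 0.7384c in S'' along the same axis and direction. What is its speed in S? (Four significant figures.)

First combine the ion beam and alien vessel (S''→S'): u₁ = (0.7384 + 0.599)/(1 + 0.7384×0.599) = 1.3374/1.4423016 = 0.92727.
Then combine with the platform (S'→S): u = (0.92727 + 0.7395)/(1 + 0.92727×0.7395) = 1.66677/1.685716165 = 0.98876.

0.9888c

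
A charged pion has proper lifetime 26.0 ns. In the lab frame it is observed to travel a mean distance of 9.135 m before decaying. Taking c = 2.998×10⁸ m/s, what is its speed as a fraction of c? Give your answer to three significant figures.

0.761c

Lab distance = (lab lifetime)·v = γτ·βc, so βγ = d/(cτ) = 9.135/(2.998×10⁸ × 2.600×10^-8) = 1.1719.
With βγ = 1.1719: γ² = 1 + (βγ)² = 2.37335, and β = (βγ)/γ = 1.1719/1.54057 = 0.761.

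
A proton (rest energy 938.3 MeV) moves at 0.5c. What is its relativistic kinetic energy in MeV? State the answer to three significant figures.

γ = 1/√(1 − β²) = 1/√(1 − 0.25) = 1/√0.75 = 1/0.866025 = 1.1547.
Kinetic energy: K = (γ − 1)mc² = (1.1547 − 1) × 938.3 MeV = 0.1547 × 938.3 = 145 MeV.

145 MeV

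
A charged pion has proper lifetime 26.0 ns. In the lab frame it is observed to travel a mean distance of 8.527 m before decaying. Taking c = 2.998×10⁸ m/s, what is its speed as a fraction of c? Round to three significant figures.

d = βγcτ ⇒ βγ = d/(cτ) = 8.527 m / (7.7948 m) = 1.0939.
β = (βγ)/√(1+(βγ)²) = 1.0939/√2.19662 = 0.738.

0.738c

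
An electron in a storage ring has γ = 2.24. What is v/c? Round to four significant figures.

0.8948

β = √(1 − 1/γ²) = √(1 − 1/5.0176) = √0.800702 = 0.8948.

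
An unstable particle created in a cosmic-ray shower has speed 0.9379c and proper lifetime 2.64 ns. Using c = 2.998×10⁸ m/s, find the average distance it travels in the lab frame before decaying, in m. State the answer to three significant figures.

2.14 m

γ = 1/√(1 − β²) = 1/√(1 − 0.87965641) = 1/√0.12034359 = 1/0.346906 = 2.8826.
Lab-frame lifetime: Δt = γτ = 2.8826 × 2.64 ns = 7.6101 ns.
Distance: d = vΔt = 0.9379 × 2.998×10⁸ m/s × 7.6101×10^-9 s = 2.14 m.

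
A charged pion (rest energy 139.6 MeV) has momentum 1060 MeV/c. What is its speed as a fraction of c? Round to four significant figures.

0.9914c

βγ = pc/(mc²) = 1060/139.6 = 7.5931.
Since γ² = 1 + (βγ)² = 58.6552, γ = √58.6552 = 7.65867, and β = (βγ)/γ = 7.5931/7.65867 = 0.9914.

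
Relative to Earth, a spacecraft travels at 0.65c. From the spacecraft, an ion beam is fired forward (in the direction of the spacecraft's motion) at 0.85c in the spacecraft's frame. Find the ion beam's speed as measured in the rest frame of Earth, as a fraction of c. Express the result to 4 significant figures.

In units of c, u = (u' + v)/(1 + u'v) with u' = 0.85 and v = 0.65.
Numerator: 0.85 + 0.65 = 1.5. Denominator: 1 + (0.85)(0.65) = 1.5525.
u = 1.5/1.5525 = 0.96618, so the speed is 0.9662c.

0.9662c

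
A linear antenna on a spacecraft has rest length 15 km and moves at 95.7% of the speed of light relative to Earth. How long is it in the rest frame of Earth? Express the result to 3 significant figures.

γ = 1/√(1 − β²) = 1/√(1 − 0.915849) = 1/√0.084151 = 1/0.290088 = 3.4472.
Length contraction: L = L₀/γ = 15/3.4472 = 4.35 km.

4.35 km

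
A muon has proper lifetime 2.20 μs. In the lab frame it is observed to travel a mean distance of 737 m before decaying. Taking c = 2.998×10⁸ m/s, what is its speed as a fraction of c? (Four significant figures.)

Lab distance = (lab lifetime)·v = γτ·βc, so βγ = d/(cτ) = 737.0/(2.998×10⁸ × 2.200×10^-6) = 1.1174.
With βγ = 1.1174: γ² = 1 + (βγ)² = 2.24858, and β = (βγ)/γ = 1.1174/1.49953 = 0.7452.

0.7452c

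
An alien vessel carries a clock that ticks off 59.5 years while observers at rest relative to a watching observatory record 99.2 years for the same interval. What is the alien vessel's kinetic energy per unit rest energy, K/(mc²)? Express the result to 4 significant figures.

The time-dilation ratio gives γ = 99.2/59.5 = 1.66723.
K/(mc²) = γ − 1 = 1.66723 − 1 = 0.6672.

0.6672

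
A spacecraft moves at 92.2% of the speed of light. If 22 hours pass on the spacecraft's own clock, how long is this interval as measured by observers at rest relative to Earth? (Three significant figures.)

56.8 hours

Lorentz factor: γ = (1 − 0.850084)^(−1/2) = 2.5827.
Time dilation: Δt = γ·Δτ = 2.5827 × 22 = 56.8 hours.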